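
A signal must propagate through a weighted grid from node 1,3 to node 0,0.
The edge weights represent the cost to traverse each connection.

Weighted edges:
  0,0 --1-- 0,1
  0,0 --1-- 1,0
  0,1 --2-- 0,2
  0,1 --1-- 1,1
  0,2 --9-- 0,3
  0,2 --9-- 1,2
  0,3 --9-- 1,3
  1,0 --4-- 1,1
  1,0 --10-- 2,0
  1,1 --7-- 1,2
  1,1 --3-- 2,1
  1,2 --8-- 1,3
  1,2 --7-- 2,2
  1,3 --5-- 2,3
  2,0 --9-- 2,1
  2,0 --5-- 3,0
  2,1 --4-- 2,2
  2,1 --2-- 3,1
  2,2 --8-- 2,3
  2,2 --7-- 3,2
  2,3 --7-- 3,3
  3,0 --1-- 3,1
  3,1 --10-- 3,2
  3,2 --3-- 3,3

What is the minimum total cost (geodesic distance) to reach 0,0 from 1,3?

Shortest path: 1,3 → 1,2 → 1,1 → 0,1 → 0,0, total weight = 17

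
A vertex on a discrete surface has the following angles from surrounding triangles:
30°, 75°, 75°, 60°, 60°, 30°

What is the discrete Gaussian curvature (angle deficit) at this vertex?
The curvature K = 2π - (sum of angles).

Sum of angles = 330°. K = 360° - 330° = 30° = π/6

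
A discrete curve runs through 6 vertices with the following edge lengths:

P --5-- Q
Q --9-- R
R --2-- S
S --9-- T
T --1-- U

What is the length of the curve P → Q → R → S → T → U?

Arc length = 5 + 9 + 2 + 9 + 1 = 26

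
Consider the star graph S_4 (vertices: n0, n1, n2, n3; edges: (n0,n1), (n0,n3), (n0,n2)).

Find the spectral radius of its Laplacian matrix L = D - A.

The star S_4 is the complete bipartite graph K_{1,3} (one hub of degree 3, 3 leaves of degree 1). The Laplacian spectrum of K_{p,q} is 0, p (multiplicity q−1), q (multiplicity p−1), p+q. With p = 1, q = 3: 0 once, 1 with multiplicity 2, and 4 once. (Check: trace L = sum of degrees = 6 = 2·1 + 4.)
Laplacian eigenvalues: [0.0, 1.0, 1.0, 4.0]. Largest eigenvalue (spectral radius) = 4.0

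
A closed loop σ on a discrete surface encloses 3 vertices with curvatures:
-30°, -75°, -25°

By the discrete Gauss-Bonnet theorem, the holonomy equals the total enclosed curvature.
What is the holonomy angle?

Holonomy = total enclosed curvature = (-30°) + (-75°) + (-25°) = -130°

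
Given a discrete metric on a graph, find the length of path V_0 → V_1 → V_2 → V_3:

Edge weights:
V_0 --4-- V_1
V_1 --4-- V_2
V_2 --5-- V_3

Arc length = 4 + 4 + 5 = 13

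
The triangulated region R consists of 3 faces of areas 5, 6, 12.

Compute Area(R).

5 + 6 + 12 = 23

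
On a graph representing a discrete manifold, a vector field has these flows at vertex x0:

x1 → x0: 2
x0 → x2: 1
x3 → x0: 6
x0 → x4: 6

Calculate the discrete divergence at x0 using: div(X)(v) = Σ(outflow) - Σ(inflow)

Divergence = sum of outgoing flows = (-2) + 1 + (-6) + 6 = -1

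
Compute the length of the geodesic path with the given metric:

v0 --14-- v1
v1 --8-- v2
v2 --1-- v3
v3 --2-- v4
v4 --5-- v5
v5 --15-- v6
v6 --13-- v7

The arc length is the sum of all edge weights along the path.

Arc length = 14 + 8 + 1 + 2 + 5 + 15 + 13 = 58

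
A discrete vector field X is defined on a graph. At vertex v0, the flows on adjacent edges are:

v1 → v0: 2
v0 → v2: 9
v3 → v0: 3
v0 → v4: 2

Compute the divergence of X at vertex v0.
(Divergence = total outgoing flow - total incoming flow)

Divergence = sum of outgoing flows = (-2) + 9 + (-3) + 2 = 6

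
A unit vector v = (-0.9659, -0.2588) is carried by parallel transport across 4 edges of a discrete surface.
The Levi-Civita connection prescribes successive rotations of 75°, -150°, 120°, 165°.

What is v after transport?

Total rotation: 75° + (-150°) + 120° + 165° = 210° ≡ -150° (mod 360°). Final vector: (0.7071, 0.7071)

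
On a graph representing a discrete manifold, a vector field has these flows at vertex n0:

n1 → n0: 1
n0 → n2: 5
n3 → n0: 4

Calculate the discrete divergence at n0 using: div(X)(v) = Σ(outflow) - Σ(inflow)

Divergence = sum of outgoing flows = (-1) + 5 + (-4) = 0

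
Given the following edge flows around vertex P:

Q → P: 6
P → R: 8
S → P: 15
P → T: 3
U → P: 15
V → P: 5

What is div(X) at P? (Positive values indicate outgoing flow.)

Divergence = sum of outgoing flows = (-6) + 8 + (-15) + 3 + (-15) + (-5) = -30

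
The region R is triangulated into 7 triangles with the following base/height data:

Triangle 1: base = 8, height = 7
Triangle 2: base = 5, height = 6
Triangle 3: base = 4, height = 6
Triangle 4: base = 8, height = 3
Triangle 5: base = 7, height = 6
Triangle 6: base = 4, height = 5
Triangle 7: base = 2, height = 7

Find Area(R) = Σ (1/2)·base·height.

(1/2)×8×7 + (1/2)×5×6 + (1/2)×4×6 + (1/2)×8×3 + (1/2)×7×6 + (1/2)×4×5 + (1/2)×2×7 = 105.0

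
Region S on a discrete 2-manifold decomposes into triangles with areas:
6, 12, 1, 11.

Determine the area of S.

6 + 12 + 1 + 11 = 30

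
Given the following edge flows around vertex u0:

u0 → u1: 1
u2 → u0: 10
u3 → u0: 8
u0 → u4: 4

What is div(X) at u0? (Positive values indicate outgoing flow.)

Divergence = sum of outgoing flows = 1 + (-10) + (-8) + 4 = -13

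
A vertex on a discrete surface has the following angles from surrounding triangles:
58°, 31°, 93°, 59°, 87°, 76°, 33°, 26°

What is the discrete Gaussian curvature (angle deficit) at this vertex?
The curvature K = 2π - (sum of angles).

Sum of angles = 463°. K = 360° - 463° = -103° = -103π/180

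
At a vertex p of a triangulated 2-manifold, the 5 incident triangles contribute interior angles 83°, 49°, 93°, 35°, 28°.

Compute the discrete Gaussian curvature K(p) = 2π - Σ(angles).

Sum of angles = 288°. K = 360° - 288° = 72° = 2π/5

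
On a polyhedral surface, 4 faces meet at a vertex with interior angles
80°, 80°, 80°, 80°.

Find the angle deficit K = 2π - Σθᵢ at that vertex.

Sum of angles = 320°. K = 360° - 320° = 40° = 2π/9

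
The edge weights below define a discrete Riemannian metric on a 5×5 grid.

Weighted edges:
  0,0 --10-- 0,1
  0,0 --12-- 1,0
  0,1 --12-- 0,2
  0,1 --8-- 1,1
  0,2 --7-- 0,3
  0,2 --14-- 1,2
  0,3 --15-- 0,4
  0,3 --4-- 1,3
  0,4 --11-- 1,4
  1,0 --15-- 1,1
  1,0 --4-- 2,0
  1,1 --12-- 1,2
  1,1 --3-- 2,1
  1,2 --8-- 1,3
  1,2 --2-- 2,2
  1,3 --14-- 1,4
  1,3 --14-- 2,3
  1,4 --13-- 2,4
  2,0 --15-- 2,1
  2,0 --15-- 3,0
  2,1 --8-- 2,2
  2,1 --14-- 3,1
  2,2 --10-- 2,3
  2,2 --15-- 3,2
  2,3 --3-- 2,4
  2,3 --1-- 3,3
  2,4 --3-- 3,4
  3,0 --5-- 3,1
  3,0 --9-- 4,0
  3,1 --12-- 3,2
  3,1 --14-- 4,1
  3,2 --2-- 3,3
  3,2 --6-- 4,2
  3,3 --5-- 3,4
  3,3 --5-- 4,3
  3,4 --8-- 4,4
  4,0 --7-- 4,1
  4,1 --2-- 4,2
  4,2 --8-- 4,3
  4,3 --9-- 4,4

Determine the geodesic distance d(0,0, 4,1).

Shortest path: 0,0 → 1,0 → 2,0 → 3,0 → 4,0 → 4,1, total weight = 47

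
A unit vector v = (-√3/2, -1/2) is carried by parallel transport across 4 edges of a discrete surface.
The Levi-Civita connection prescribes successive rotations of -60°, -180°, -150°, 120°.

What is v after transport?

Total rotation: (-60°) + (-180°) + (-150°) + 120° = -270° ≡ 90° (mod 360°). Final vector: (0.5000, -0.8660)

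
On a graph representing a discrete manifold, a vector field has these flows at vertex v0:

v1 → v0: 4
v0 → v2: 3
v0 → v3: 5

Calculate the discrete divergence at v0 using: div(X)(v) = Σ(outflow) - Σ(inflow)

Divergence = sum of outgoing flows = (-4) + 3 + 5 = 4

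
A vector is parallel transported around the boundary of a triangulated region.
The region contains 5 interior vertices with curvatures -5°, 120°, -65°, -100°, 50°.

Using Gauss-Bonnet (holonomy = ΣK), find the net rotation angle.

Holonomy = total enclosed curvature = (-5°) + 120° + (-65°) + (-100°) + 50° = 0°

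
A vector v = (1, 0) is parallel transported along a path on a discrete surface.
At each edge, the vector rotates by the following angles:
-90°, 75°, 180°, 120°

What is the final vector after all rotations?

Total rotation: (-90°) + 75° + 180° + 120° = 285° ≡ -75° (mod 360°). Final vector: (0.2588, -0.9659)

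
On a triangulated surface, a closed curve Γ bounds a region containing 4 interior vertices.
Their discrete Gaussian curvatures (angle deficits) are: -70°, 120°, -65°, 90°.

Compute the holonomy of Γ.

Holonomy = total enclosed curvature = (-70°) + 120° + (-65°) + 90° = 75°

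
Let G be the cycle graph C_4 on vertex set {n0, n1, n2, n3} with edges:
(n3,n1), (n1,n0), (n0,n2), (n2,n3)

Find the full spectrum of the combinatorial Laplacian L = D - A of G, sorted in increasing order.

The cycle graph C_n has Laplacian eigenvalues λ_k = 2 − 2cos(2πk/n), k = 0, 1, …, n−1. Here n = 4:
k=0: 2 − 2cos(0) = 0.0; k=1: 2 − 2cos(π/2) = 2.0; k=2: 2 − 2cos(π) = 4.0; k=3: 2 − 2cos(3π/2) = 2.0.
Laplacian eigenvalues (increasing order): [0.0, 2.0, 2.0, 4.0]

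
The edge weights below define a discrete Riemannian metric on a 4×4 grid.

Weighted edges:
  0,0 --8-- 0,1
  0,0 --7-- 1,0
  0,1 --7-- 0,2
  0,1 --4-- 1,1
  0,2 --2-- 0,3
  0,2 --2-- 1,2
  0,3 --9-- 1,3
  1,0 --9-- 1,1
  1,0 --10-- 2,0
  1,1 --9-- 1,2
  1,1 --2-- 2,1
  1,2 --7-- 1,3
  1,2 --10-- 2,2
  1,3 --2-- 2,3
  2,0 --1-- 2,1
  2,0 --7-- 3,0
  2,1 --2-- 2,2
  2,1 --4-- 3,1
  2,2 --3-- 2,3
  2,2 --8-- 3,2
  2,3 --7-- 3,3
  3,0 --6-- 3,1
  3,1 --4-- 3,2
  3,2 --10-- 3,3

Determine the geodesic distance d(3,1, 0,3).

Shortest path: 3,1 → 2,1 → 1,1 → 0,1 → 0,2 → 0,3, total weight = 19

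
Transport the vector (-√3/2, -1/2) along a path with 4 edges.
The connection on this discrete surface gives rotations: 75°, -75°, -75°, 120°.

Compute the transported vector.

Total rotation: 75° + (-75°) + (-75°) + 120° = 45°. Final vector: (-0.2588, -0.9659)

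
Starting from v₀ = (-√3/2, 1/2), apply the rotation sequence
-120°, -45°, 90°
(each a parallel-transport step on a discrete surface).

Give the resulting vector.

Total rotation: (-120°) + (-45°) + 90° = -75°. Final vector: (0.2588, 0.9659)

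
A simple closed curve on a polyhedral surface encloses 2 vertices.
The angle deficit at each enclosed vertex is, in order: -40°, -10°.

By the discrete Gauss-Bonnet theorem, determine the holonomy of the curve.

Holonomy = total enclosed curvature = (-40°) + (-10°) = -50°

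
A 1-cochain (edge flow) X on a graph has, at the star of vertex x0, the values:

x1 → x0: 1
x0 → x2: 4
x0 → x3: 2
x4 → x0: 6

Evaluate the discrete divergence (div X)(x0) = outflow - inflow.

Divergence = sum of outgoing flows = (-1) + 4 + 2 + (-6) = -1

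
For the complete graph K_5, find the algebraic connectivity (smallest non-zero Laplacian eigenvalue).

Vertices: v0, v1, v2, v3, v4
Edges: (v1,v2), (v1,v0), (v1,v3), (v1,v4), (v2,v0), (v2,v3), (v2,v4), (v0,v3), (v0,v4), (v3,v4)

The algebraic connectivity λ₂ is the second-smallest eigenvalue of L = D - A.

For the complete graph K_n, L = nI − J (J = all-ones matrix). J has eigenvalues n (once, eigenvector 𝟙) and 0 (multiplicity n−1), so L has eigenvalues 0 (once) and n (multiplicity n−1). Here n = 5: eigenvalue 0 once and 5 with multiplicity 4.
Laplacian eigenvalues: [0.0, 5.0, 5.0, 5.0, 5.0]. Algebraic connectivity (smallest non-zero eigenvalue) = 5.0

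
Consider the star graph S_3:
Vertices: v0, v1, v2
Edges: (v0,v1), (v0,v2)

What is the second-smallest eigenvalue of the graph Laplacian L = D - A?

The star S_3 is the complete bipartite graph K_{1,2} (one hub of degree 2, 2 leaves of degree 1). The Laplacian spectrum of K_{p,q} is 0, p (multiplicity q−1), q (multiplicity p−1), p+q. With p = 1, q = 2: 0 once, 1 with multiplicity 1, and 3 once. (Check: trace L = sum of degrees = 4 = 1·1 + 3.)
Laplacian eigenvalues: [0.0, 1.0, 3.0]. Algebraic connectivity (smallest non-zero eigenvalue) = 1.0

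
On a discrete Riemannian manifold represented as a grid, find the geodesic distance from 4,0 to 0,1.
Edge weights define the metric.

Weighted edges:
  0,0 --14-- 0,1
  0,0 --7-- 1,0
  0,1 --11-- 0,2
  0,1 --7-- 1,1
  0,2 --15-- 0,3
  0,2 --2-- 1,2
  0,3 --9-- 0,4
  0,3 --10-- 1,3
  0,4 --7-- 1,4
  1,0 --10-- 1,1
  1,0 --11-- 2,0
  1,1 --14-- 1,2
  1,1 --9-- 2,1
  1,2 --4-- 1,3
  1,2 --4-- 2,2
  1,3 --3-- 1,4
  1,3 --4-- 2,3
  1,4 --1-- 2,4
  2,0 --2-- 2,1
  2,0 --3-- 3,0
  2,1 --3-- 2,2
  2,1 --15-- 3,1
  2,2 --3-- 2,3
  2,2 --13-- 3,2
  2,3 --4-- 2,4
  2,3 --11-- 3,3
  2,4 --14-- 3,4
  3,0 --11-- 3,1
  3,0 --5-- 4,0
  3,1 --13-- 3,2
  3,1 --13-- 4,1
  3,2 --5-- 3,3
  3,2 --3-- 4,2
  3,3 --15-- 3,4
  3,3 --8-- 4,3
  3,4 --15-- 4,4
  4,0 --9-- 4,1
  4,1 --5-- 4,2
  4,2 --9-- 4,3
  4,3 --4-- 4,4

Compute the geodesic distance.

Shortest path: 4,0 → 3,0 → 2,0 → 2,1 → 1,1 → 0,1, total weight = 26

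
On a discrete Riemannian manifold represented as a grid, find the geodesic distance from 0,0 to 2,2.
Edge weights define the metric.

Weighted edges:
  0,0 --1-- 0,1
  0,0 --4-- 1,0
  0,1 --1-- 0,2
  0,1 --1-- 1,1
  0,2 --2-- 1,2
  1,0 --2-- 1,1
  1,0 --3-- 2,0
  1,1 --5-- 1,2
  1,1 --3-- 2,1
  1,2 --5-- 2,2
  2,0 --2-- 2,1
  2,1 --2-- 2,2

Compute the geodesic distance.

Shortest path: 0,0 → 0,1 → 1,1 → 2,1 → 2,2, total weight = 7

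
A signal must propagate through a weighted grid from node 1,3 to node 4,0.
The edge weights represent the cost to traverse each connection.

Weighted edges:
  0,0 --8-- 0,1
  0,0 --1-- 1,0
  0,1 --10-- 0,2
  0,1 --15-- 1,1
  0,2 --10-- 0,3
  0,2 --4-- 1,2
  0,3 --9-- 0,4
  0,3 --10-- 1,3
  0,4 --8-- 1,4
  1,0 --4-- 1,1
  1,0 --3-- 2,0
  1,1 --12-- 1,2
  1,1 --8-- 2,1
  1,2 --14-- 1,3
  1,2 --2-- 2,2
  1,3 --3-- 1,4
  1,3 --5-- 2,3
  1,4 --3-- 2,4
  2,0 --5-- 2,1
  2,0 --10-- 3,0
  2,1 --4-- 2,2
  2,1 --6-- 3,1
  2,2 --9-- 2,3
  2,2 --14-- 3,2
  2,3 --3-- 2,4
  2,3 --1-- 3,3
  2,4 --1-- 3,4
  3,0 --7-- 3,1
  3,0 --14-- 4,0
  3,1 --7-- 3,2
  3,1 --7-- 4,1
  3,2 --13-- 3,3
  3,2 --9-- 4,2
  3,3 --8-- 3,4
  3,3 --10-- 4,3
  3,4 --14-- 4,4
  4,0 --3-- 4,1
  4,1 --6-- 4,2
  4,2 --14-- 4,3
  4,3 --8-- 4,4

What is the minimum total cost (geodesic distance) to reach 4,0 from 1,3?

Shortest path: 1,3 → 2,3 → 2,2 → 2,1 → 3,1 → 4,1 → 4,0, total weight = 34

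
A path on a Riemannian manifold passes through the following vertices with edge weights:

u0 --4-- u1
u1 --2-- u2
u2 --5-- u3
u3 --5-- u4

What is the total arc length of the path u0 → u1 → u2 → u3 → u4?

Arc length = 4 + 2 + 5 + 5 = 16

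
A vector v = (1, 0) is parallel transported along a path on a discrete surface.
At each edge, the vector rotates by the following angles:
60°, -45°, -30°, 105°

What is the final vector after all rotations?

Total rotation: 60° + (-45°) + (-30°) + 105° = 90°. Final vector: (0, 1)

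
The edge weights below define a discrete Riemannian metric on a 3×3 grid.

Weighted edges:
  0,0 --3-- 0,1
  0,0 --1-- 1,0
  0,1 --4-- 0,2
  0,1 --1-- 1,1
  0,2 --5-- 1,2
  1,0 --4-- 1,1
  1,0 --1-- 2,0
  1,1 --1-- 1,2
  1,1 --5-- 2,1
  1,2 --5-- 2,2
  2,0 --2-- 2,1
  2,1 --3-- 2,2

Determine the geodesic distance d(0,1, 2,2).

Shortest path: 0,1 → 1,1 → 1,2 → 2,2, total weight = 7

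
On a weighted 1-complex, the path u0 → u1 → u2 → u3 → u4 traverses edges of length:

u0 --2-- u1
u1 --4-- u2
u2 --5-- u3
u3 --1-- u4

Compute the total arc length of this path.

Arc length = 2 + 4 + 5 + 1 = 12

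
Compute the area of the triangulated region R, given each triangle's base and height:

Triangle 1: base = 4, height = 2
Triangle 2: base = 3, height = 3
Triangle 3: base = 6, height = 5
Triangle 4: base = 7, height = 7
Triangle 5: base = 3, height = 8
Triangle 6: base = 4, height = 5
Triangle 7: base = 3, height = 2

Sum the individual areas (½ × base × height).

(1/2)×4×2 + (1/2)×3×3 + (1/2)×6×5 + (1/2)×7×7 + (1/2)×3×8 + (1/2)×4×5 + (1/2)×3×2 = 73.0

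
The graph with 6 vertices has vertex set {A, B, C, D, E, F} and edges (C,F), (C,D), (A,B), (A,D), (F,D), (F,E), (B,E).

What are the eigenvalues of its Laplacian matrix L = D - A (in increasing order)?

Degrees: deg(A) = 2, deg(B) = 2, deg(C) = 2, deg(D) = 3, deg(E) = 2, deg(F) = 3.
L = D − A with rows/columns ordered (A, B, C, D, E, F):
  [ 2, -1,  0, -1,  0,  0]
  [-1,  2,  0,  0, -1,  0]
  [ 0,  0,  2, -1,  0, -1]
  [-1,  0, -1,  3,  0, -1]
  [ 0, -1,  0,  0,  2, -1]
  [ 0,  0, -1, -1, -1,  3]
Characteristic polynomial: det(λI − L) = λ(λ − 1)(λ² − 6λ + 7)(λ − 3)(λ − 4).
Roots: λ = 0; (λ − 1) = 0 ⇒ λ = 1; (λ² − 6λ + 7) = 0 ⇒ λ = 3 ± √2 ≈ 1.5858, 4.4142; (λ − 3) = 0 ⇒ λ = 3; (λ − 4) = 0 ⇒ λ = 4.
(Check: the roots sum (with multiplicity) to 14, matching trace L = Σdeg = 2·7 = 14.)
Laplacian eigenvalues (increasing order): [0.0, 1.0, 1.5858, 3.0, 4.0, 4.4142]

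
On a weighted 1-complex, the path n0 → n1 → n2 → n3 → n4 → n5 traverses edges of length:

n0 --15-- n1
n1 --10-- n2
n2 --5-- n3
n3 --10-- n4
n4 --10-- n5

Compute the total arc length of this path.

Arc length = 15 + 10 + 5 + 10 + 10 = 50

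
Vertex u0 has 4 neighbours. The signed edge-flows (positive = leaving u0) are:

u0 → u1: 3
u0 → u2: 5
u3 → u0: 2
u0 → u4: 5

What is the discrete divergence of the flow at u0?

Divergence = sum of outgoing flows = 3 + 5 + (-2) + 5 = 11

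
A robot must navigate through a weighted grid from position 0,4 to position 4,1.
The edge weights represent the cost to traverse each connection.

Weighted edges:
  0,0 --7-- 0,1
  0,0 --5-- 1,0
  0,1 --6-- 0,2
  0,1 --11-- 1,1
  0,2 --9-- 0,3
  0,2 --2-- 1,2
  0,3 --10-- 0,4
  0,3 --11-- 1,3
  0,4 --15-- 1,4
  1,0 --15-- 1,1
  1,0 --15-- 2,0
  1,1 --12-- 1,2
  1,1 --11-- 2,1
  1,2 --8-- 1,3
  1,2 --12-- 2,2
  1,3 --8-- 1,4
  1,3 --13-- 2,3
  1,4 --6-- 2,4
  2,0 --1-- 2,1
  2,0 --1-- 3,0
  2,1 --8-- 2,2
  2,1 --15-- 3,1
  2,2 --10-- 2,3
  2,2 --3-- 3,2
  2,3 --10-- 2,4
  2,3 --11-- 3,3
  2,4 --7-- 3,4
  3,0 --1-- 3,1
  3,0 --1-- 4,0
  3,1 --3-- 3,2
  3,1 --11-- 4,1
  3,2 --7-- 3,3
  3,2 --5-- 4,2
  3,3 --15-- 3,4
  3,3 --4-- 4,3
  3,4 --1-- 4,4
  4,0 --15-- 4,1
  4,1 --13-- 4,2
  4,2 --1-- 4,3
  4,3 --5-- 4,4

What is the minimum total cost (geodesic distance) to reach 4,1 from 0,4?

Shortest path: 0,4 → 1,4 → 2,4 → 3,4 → 4,4 → 4,3 → 4,2 → 4,1, total weight = 48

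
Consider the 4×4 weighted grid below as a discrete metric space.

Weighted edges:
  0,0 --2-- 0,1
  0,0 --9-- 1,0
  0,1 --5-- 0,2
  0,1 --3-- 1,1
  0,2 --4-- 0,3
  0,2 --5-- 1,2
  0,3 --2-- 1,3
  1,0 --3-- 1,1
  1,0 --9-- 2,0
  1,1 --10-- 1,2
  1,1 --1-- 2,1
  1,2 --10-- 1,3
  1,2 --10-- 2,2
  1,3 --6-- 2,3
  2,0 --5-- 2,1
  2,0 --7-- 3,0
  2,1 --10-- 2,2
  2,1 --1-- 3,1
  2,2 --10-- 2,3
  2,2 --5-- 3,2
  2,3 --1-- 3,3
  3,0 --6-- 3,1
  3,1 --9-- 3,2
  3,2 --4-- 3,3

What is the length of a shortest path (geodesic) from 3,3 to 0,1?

Shortest path: 3,3 → 2,3 → 1,3 → 0,3 → 0,2 → 0,1, total weight = 18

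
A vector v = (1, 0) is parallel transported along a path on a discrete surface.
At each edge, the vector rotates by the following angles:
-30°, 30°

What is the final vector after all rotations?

Total rotation: (-30°) + 30° = 0°. Final vector: (1, 0)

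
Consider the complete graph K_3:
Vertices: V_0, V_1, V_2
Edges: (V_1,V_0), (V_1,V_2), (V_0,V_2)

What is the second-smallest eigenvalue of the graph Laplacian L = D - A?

For the complete graph K_n, L = nI − J (J = all-ones matrix). J has eigenvalues n (once, eigenvector 𝟙) and 0 (multiplicity n−1), so L has eigenvalues 0 (once) and n (multiplicity n−1). Here n = 3: eigenvalue 0 once and 3 with multiplicity 2.
Laplacian eigenvalues: [0.0, 3.0, 3.0]. Algebraic connectivity (smallest non-zero eigenvalue) = 3.0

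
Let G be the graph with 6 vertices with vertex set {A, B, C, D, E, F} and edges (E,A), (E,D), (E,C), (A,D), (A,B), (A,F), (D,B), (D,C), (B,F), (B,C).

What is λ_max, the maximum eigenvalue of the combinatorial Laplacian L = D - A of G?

Degrees: deg(A) = 4, deg(B) = 4, deg(C) = 3, deg(D) = 4, deg(E) = 3, deg(F) = 2.
L = D − A with rows/columns ordered (A, B, C, D, E, F):
  [ 4, -1,  0, -1, -1, -1]
  [-1,  4, -1, -1,  0, -1]
  [ 0, -1,  3, -1, -1,  0]
  [-1, -1, -1,  4, -1,  0]
  [-1,  0, -1, -1,  3,  0]
  [-1, -1,  0,  0,  0,  2]
Characteristic polynomial: det(λI − L) = λ(λ² − 7λ + 9)(λ² − 9λ + 19)(λ − 4).
Roots: λ = 0; (λ² − 7λ + 9) = 0 ⇒ λ = (7 ± √13)/2 ≈ 1.6972, 5.3028; (λ² − 9λ + 19) = 0 ⇒ λ = (9 ± √5)/2 ≈ 3.382, 5.618; (λ − 4) = 0 ⇒ λ = 4.
(Check: the roots sum (with multiplicity) to 20, matching trace L = Σdeg = 2·10 = 20.)
Laplacian eigenvalues: [0.0, 1.6972, 3.382, 4.0, 5.3028, 5.618]. Largest eigenvalue (spectral radius) = 5.618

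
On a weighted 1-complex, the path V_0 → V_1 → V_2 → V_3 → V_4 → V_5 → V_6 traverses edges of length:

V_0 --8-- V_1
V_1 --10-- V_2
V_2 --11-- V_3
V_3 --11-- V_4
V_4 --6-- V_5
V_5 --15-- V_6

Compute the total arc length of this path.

Arc length = 8 + 10 + 11 + 11 + 6 + 15 = 61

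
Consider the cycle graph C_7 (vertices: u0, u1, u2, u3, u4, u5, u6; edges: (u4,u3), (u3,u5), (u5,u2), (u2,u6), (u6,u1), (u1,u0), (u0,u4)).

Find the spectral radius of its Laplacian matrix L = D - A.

The cycle graph C_n has Laplacian eigenvalues λ_k = 2 − 2cos(2πk/n), k = 0, 1, …, n−1. Here n = 7:
k=0: 2 − 2cos(0) = 0.0; k=1: 2 − 2cos(2π/7) = 0.753; k=2: 2 − 2cos(4π/7) = 2.445; k=3: 2 − 2cos(6π/7) = 3.8019; k=4: 2 − 2cos(8π/7) = 3.8019; k=5: 2 − 2cos(10π/7) = 2.445; k=6: 2 − 2cos(12π/7) = 0.753.
Laplacian eigenvalues: [0.0, 0.753, 0.753, 2.445, 2.445, 3.8019, 3.8019]. Largest eigenvalue (spectral radius) = 3.8019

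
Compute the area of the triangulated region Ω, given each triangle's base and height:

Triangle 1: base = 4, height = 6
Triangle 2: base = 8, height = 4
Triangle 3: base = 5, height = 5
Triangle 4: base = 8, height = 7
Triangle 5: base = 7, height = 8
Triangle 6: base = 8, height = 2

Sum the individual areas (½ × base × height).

(1/2)×4×6 + (1/2)×8×4 + (1/2)×5×5 + (1/2)×8×7 + (1/2)×7×8 + (1/2)×8×2 = 104.5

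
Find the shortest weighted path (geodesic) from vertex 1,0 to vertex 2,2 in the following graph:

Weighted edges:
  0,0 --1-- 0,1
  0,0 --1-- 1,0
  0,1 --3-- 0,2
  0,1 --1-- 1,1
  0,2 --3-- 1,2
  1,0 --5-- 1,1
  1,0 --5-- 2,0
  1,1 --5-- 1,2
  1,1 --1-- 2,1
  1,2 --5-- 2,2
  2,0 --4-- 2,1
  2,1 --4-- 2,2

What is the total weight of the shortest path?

Shortest path: 1,0 → 0,0 → 0,1 → 1,1 → 2,1 → 2,2, total weight = 8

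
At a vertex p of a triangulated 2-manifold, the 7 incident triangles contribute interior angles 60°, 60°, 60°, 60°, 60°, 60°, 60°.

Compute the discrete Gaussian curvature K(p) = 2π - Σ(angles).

Sum of angles = 420°. K = 360° - 420° = -60°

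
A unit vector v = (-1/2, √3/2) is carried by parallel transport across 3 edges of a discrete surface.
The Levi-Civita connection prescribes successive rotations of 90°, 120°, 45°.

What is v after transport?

Total rotation: 90° + 120° + 45° = 255° ≡ -105° (mod 360°). Final vector: (0.9659, 0.2588)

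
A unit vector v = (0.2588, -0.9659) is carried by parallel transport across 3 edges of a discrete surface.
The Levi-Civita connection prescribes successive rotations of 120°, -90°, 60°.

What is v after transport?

Total rotation: 120° + (-90°) + 60° = 90°. Final vector: (0.9659, 0.2588)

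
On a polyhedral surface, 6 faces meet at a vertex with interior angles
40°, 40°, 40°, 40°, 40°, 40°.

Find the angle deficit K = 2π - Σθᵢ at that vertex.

Sum of angles = 240°. K = 360° - 240° = 120° = 2π/3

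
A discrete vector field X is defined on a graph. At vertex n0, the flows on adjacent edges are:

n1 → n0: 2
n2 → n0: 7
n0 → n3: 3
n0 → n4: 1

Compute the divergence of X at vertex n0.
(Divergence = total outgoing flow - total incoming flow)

Divergence = sum of outgoing flows = (-2) + (-7) + 3 + 1 = -5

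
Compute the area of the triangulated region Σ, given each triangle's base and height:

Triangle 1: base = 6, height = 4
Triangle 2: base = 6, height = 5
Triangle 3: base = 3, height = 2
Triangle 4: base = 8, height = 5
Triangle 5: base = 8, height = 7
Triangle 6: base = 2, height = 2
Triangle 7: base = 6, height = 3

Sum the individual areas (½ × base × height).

(1/2)×6×4 + (1/2)×6×5 + (1/2)×3×2 + (1/2)×8×5 + (1/2)×8×7 + (1/2)×2×2 + (1/2)×6×3 = 89.0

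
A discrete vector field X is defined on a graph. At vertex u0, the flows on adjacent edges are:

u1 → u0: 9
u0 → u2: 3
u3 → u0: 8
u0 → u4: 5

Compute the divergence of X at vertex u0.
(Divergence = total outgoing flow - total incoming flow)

Divergence = sum of outgoing flows = (-9) + 3 + (-8) + 5 = -9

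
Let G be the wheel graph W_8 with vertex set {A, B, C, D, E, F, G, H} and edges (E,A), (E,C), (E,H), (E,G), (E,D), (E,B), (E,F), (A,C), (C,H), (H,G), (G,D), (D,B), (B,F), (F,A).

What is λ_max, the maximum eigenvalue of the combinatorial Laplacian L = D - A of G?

The wheel W_8 is the join K_1 ∨ C_7 (a hub joined to every vertex of a cycle of length 7). For a join G ∨ H (G on p vertices, H on q vertices) the Laplacian spectrum is 0, p+q, the eigenvalues of L(G) other than one 0 each shifted by +q, and the eigenvalues of L(H) other than one 0 each shifted by +p. With G = K_1 (p = 1, nothing left after dropping its 0) and H = C_7 (q = 7, eigenvalues 2 − 2cos(2πk/7), k = 0, …, 6; drop k = 0), the spectrum of W_8 is 0, 8, and 1 + (2 − 2cos(2πk/7)) = 3 − 2cos(2πk/7) for k = 1, …, 6:
k=1: 3 − 2cos(2π/7) = 1.753; k=2: 3 − 2cos(4π/7) = 3.445; k=3: 3 − 2cos(6π/7) = 4.8019; k=4: 3 − 2cos(8π/7) = 4.8019; k=5: 3 − 2cos(10π/7) = 3.445; k=6: 3 − 2cos(12π/7) = 1.753.
Laplacian eigenvalues: [0.0, 1.753, 1.753, 3.445, 3.445, 4.8019, 4.8019, 8.0]. Largest eigenvalue (spectral radius) = 8.0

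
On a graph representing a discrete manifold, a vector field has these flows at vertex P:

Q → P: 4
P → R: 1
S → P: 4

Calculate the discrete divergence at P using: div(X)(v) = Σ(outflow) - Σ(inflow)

Divergence = sum of outgoing flows = (-4) + 1 + (-4) = -7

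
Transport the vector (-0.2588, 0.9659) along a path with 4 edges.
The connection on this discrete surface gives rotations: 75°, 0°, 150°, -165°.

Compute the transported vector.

Total rotation: 75° + 0° + 150° + (-165°) = 60°. Final vector: (-0.9659, 0.2588)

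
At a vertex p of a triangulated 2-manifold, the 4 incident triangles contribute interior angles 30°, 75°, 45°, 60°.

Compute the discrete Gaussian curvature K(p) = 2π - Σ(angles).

Sum of angles = 210°. K = 360° - 210° = 150° = 5π/6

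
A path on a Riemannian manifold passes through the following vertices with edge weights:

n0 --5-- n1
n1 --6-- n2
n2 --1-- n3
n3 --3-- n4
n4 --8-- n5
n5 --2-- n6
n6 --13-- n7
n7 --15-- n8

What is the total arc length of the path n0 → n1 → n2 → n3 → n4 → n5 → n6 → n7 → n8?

Arc length = 5 + 6 + 1 + 3 + 8 + 2 + 13 + 15 = 53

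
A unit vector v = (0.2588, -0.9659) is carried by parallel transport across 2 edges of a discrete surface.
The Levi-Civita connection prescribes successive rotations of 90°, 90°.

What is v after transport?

Total rotation: 90° + 90° = 180°. Final vector: (-0.2588, 0.9659)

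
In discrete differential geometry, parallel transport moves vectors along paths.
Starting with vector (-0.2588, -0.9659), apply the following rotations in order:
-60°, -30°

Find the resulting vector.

Total rotation: (-60°) + (-30°) = -90°. Final vector: (-0.9659, 0.2588)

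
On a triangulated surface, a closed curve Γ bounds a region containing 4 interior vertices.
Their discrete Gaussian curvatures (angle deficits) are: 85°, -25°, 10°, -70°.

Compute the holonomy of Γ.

Holonomy = total enclosed curvature = 85° + (-25°) + 10° + (-70°) = 0°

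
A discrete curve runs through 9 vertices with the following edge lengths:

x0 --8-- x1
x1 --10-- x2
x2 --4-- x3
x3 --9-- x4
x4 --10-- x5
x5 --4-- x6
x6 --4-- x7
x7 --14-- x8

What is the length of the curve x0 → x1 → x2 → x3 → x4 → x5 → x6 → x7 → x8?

Arc length = 8 + 10 + 4 + 9 + 10 + 4 + 4 + 14 = 63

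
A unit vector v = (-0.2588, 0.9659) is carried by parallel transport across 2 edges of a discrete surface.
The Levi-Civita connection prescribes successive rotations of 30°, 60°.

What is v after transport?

Total rotation: 30° + 60° = 90°. Final vector: (-0.9659, -0.2588)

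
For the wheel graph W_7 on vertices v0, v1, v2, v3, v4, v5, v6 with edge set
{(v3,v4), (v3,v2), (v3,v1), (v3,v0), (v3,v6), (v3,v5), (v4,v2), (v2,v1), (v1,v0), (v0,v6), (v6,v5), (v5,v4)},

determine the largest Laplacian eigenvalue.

The wheel W_7 is the join K_1 ∨ C_6 (a hub joined to every vertex of a cycle of length 6). For a join G ∨ H (G on p vertices, H on q vertices) the Laplacian spectrum is 0, p+q, the eigenvalues of L(G) other than one 0 each shifted by +q, and the eigenvalues of L(H) other than one 0 each shifted by +p. With G = K_1 (p = 1, nothing left after dropping its 0) and H = C_6 (q = 6, eigenvalues 2 − 2cos(2πk/6), k = 0, …, 5; drop k = 0), the spectrum of W_7 is 0, 7, and 1 + (2 − 2cos(2πk/6)) = 3 − 2cos(2πk/6) for k = 1, …, 5:
k=1: 3 − 2cos(π/3) = 2.0; k=2: 3 − 2cos(2π/3) = 4.0; k=3: 3 − 2cos(π) = 5.0; k=4: 3 − 2cos(4π/3) = 4.0; k=5: 3 − 2cos(5π/3) = 2.0.
Laplacian eigenvalues: [0.0, 2.0, 2.0, 4.0, 4.0, 5.0, 7.0]. Largest eigenvalue (spectral radius) = 7.0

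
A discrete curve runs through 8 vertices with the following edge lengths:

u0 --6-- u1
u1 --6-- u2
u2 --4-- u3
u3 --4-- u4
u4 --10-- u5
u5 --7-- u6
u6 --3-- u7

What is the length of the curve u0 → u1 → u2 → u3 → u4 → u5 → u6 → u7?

Arc length = 6 + 6 + 4 + 4 + 10 + 7 + 3 = 40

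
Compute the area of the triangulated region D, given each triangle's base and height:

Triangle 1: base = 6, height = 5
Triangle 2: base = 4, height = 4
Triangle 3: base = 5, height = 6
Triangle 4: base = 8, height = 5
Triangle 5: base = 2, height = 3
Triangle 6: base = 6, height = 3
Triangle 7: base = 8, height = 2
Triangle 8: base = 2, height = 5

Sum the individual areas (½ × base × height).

(1/2)×6×5 + (1/2)×4×4 + (1/2)×5×6 + (1/2)×8×5 + (1/2)×2×3 + (1/2)×6×3 + (1/2)×8×2 + (1/2)×2×5 = 83.0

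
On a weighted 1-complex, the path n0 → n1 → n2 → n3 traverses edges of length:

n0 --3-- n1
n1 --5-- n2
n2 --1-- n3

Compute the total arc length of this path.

Arc length = 3 + 5 + 1 = 9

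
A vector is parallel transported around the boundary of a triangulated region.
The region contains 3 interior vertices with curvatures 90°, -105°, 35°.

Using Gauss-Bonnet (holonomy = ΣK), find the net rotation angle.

Holonomy = total enclosed curvature = 90° + (-105°) + 35° = 20°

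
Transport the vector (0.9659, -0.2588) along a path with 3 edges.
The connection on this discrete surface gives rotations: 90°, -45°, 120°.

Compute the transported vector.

Total rotation: 90° + (-45°) + 120° = 165°. Final vector: (-0.8660, 0.5000)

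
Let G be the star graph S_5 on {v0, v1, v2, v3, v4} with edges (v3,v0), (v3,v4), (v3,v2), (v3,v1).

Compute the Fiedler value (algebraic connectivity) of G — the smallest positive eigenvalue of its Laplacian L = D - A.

The star S_5 is the complete bipartite graph K_{1,4} (one hub of degree 4, 4 leaves of degree 1). The Laplacian spectrum of K_{p,q} is 0, p (multiplicity q−1), q (multiplicity p−1), p+q. With p = 1, q = 4: 0 once, 1 with multiplicity 3, and 5 once. (Check: trace L = sum of degrees = 8 = 3·1 + 5.)
Laplacian eigenvalues: [0.0, 1.0, 1.0, 1.0, 5.0]. Algebraic connectivity (smallest non-zero eigenvalue) = 1.0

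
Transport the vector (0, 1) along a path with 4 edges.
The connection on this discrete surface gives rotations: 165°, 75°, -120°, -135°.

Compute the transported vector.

Total rotation: 165° + 75° + (-120°) + (-135°) = -15°. Final vector: (0.2588, 0.9659)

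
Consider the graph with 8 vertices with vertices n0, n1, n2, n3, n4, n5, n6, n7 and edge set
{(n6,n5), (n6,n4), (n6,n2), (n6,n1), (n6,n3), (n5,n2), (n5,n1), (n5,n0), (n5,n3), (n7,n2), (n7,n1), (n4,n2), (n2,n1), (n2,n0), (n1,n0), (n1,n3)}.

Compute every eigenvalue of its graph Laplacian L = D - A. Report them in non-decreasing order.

Degrees: deg(n0) = 3, deg(n1) = 6, deg(n2) = 6, deg(n3) = 3, deg(n4) = 2, deg(n5) = 5, deg(n6) = 5, deg(n7) = 2.
L = D − A with rows/columns ordered (n0, n1, n2, n3, n4, n5, n6, n7):
  [ 3, -1, -1,  0,  0, -1,  0,  0]
  [-1,  6, -1, -1,  0, -1, -1, -1]
  [-1, -1,  6,  0, -1, -1, -1, -1]
  [ 0, -1,  0,  3,  0, -1, -1,  0]
  [ 0,  0, -1,  0,  2,  0, -1,  0]
  [-1, -1, -1, -1,  0,  5, -1,  0]
  [ 0, -1, -1, -1, -1, -1,  5,  0]
  [ 0, -1, -1,  0,  0,  0,  0,  2]
Characteristic polynomial: det(λI − L) = λ(λ² − 8λ + 11)(λ − 2)(λ² − 10λ + 20)(λ − 5)(λ − 7).
Roots: λ = 0; (λ² − 8λ + 11) = 0 ⇒ λ = 4 ± √5 ≈ 1.7639, 6.2361; (λ − 2) = 0 ⇒ λ = 2; (λ² − 10λ + 20) = 0 ⇒ λ = 5 ± √5 ≈ 2.7639, 7.2361; (λ − 5) = 0 ⇒ λ = 5; (λ − 7) = 0 ⇒ λ = 7.
(Check: the roots sum (with multiplicity) to 32, matching trace L = Σdeg = 2·16 = 32.)
Laplacian eigenvalues (increasing order): [0.0, 1.7639, 2.0, 2.7639, 5.0, 6.2361, 7.0, 7.2361]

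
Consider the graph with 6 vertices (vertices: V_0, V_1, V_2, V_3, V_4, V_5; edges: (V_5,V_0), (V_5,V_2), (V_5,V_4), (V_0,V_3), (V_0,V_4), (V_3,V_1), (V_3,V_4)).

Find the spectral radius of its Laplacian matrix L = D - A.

Degrees: deg(V_0) = 3, deg(V_1) = 1, deg(V_2) = 1, deg(V_3) = 3, deg(V_4) = 3, deg(V_5) = 3.
L = D − A with rows/columns ordered (V_0, V_1, V_2, V_3, V_4, V_5):
  [ 3,  0,  0, -1, -1, -1]
  [ 0,  1,  0, -1,  0,  0]
  [ 0,  0,  1,  0,  0, -1]
  [-1, -1,  0,  3, -1,  0]
  [-1,  0,  0, -1,  3, -1]
  [-1,  0, -1,  0, -1,  3]
Characteristic polynomial: det(λI − L) = λ(λ² − 4λ + 2)(λ² − 6λ + 6)(λ − 4).
Roots: λ = 0; (λ² − 4λ + 2) = 0 ⇒ λ = 2 ± √2 ≈ 0.5858, 3.4142; (λ² − 6λ + 6) = 0 ⇒ λ = 3 ± √3 ≈ 1.2679, 4.7321; (λ − 4) = 0 ⇒ λ = 4.
(Check: the roots sum (with multiplicity) to 14, matching trace L = Σdeg = 2·7 = 14.)
Laplacian eigenvalues: [0.0, 0.5858, 1.2679, 3.4142, 4.0, 4.7321]. Largest eigenvalue (spectral radius) = 4.7321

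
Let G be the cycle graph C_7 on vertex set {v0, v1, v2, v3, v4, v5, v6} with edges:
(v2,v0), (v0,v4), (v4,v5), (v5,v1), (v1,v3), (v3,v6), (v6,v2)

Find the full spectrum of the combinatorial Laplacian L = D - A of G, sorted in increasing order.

The cycle graph C_n has Laplacian eigenvalues λ_k = 2 − 2cos(2πk/n), k = 0, 1, …, n−1. Here n = 7:
k=0: 2 − 2cos(0) = 0.0; k=1: 2 − 2cos(2π/7) = 0.753; k=2: 2 − 2cos(4π/7) = 2.445; k=3: 2 − 2cos(6π/7) = 3.8019; k=4: 2 − 2cos(8π/7) = 3.8019; k=5: 2 − 2cos(10π/7) = 2.445; k=6: 2 − 2cos(12π/7) = 0.753.
Laplacian eigenvalues (increasing order): [0.0, 0.753, 0.753, 2.445, 2.445, 3.8019, 3.8019]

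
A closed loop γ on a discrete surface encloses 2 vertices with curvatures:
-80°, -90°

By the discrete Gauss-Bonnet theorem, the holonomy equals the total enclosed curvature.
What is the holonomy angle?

Holonomy = total enclosed curvature = (-80°) + (-90°) = -170°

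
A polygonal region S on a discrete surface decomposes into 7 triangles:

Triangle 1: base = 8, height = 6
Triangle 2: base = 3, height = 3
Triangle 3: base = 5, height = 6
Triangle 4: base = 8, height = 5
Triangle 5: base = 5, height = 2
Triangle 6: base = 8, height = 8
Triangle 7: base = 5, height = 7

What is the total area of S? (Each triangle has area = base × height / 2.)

(1/2)×8×6 + (1/2)×3×3 + (1/2)×5×6 + (1/2)×8×5 + (1/2)×5×2 + (1/2)×8×8 + (1/2)×5×7 = 118.0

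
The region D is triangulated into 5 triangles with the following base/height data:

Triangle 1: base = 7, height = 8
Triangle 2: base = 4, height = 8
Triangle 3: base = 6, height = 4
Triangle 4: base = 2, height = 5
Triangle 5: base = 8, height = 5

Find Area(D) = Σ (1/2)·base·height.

(1/2)×7×8 + (1/2)×4×8 + (1/2)×6×4 + (1/2)×2×5 + (1/2)×8×5 = 81.0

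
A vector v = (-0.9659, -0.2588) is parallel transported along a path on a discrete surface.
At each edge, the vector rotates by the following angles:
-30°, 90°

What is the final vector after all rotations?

Total rotation: (-30°) + 90° = 60°. Final vector: (-0.2588, -0.9659)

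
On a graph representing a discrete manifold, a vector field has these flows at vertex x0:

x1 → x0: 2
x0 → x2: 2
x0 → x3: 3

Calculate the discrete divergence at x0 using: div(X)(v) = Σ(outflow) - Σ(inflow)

Divergence = sum of outgoing flows = (-2) + 2 + 3 = 3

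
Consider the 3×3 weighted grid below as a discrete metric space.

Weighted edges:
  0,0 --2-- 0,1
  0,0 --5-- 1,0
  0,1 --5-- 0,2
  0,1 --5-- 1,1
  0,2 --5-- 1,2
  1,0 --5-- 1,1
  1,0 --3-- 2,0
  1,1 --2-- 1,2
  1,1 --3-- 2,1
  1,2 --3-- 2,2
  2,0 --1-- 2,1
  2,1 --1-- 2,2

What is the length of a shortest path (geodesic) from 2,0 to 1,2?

Shortest path: 2,0 → 2,1 → 2,2 → 1,2, total weight = 5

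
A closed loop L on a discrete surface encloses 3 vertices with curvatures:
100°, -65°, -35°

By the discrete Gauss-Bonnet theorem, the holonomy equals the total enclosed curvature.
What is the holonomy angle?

Holonomy = total enclosed curvature = 100° + (-65°) + (-35°) = 0°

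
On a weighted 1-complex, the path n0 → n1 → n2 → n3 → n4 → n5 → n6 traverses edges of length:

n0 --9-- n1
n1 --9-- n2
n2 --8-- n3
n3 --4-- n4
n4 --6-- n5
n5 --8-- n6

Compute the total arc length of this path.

Arc length = 9 + 9 + 8 + 4 + 6 + 8 = 44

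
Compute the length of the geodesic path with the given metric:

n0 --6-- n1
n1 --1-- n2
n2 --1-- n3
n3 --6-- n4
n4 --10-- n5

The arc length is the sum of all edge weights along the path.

Arc length = 6 + 1 + 1 + 6 + 10 = 24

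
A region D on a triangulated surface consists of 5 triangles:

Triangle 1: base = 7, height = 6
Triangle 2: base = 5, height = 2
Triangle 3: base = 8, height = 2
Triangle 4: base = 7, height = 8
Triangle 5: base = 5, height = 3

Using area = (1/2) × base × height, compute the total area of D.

(1/2)×7×6 + (1/2)×5×2 + (1/2)×8×2 + (1/2)×7×8 + (1/2)×5×3 = 69.5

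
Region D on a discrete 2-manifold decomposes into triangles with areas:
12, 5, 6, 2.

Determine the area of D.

12 + 5 + 6 + 2 = 25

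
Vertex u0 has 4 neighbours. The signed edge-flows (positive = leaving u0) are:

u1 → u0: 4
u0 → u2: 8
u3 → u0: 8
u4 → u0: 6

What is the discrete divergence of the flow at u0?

Divergence = sum of outgoing flows = (-4) + 8 + (-8) + (-6) = -10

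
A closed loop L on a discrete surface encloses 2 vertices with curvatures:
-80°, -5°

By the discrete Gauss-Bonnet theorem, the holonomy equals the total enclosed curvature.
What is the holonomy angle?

Holonomy = total enclosed curvature = (-80°) + (-5°) = -85°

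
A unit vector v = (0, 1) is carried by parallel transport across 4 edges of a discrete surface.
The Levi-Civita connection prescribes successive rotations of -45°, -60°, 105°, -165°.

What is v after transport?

Total rotation: (-45°) + (-60°) + 105° + (-165°) = -165°. Final vector: (0.2588, -0.9659)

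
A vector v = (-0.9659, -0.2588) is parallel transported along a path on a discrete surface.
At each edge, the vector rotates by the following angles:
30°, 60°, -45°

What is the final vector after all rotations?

Total rotation: 30° + 60° + (-45°) = 45°. Final vector: (-0.5000, -0.8660)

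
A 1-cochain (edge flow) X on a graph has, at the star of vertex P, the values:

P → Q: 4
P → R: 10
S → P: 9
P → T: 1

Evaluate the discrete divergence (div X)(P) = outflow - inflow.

Divergence = sum of outgoing flows = 4 + 10 + (-9) + 1 = 6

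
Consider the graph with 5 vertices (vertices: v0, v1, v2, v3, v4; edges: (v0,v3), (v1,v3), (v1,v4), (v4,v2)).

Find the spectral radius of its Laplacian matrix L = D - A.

Degrees: deg(v0) = 1, deg(v1) = 2, deg(v2) = 1, deg(v3) = 2, deg(v4) = 2.
L = D − A with rows/columns ordered (v0, v1, v2, v3, v4):
  [ 1,  0,  0, -1,  0]
  [ 0,  2,  0, -1, -1]
  [ 0,  0,  1,  0, -1]
  [-1, -1,  0,  2,  0]
  [ 0, -1, -1,  0,  2]
Characteristic polynomial: det(λI − L) = λ(λ² − 3λ + 1)(λ² − 5λ + 5).
Roots: λ = 0; (λ² − 3λ + 1) = 0 ⇒ λ = (3 ± √5)/2 ≈ 0.382, 2.618; (λ² − 5λ + 5) = 0 ⇒ λ = (5 ± √5)/2 ≈ 1.382, 3.618.
(Check: the roots sum (with multiplicity) to 8, matching trace L = Σdeg = 2·4 = 8.)
Laplacian eigenvalues: [0.0, 0.382, 1.382, 2.618, 3.618]. Largest eigenvalue (spectral radius) = 3.618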